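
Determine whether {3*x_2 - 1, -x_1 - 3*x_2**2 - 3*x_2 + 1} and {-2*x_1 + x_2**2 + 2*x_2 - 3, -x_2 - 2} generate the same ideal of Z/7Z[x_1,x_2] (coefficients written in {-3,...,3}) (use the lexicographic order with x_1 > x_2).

Since reduced Gröbner bases are canonical representatives of ideals under a given ordering, it suffices to compute and compare them.
Buchberger on the first generating set:
f_1 = 3*x_2 - 1, LT = x_2.
f_2 = -x_1 - 3*x_2**2 - 3*x_2 + 1, LT = x_1.

The S-polynomials (S(f_1,f_2)) all reduce to 0 modulo the current basis, so we have a Gröbner basis.
Inter-reduce: drop elements whose leading term is divisible by another's, tail-reduce, and make monic.
Reduced Gröbner basis: {x_1 - 2, x_2 + 2}.

Buchberger on the second generating set:
h_1 = -2*x_1 + x_2**2 + 2*x_2 - 3, LT = x_1.
h_2 = -x_2 - 2, LT = x_2.

The S-polynomials (S(h_1,h_2)) all reduce to 0 modulo the current basis, so we have a Gröbner basis.
Inter-reduce: drop elements whose leading term is divisible by another's, tail-reduce, and make monic.
Reduced Gröbner basis: {x_1 - 2, x_2 + 2}.

The two bases agree; hence the ideals are identical.

Yes, the ideals are equal.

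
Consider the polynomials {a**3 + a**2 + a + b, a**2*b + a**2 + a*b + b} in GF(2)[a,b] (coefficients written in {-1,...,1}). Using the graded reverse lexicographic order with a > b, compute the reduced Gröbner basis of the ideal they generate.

G = {a*b**2 + a*b + a + b, b**3 + a, a**2 + b**2 + a + b}

f_1 = a**3 + a**2 + a + b, LT = a**3.
f_2 = a**2*b + a**2 + a*b + b, LT = a**2*b.

S(f_1,f_2): lcm = a**3*b. S = a**3 + b**2.
  leading term a**3: subtract (1)·f_1 from a**3 + b**2 → a**2 + b**2 + a + b
  leading term a**2: no divisor's leading term divides it; move a**2 to the remainder.
  leading term b**2: no divisor's leading term divides it; move b**2 to the remainder.
  leading term a: no divisor's leading term divides it; move a to the remainder.
  leading term b: no divisor's leading term divides it; move b to the remainder.
  remainder a**2 + b**2 + a + b ≠ 0; add g_3 = a**2 + b**2 + a + b to the basis.

S(f_1,g_3): lcm = a**3. S = a*b**2 + a*b + a + b.
  leading term a*b**2: no divisor's leading term divides it; move a*b**2 to the remainder.
  leading term a*b: no divisor's leading term divides it; move a*b to the remainder.
  leading term a: no divisor's leading term divides it; move a to the remainder.
  leading term b: no divisor's leading term divides it; move b to the remainder.
  remainder a*b**2 + a*b + a + b ≠ 0; add g_4 = a*b**2 + a*b + a + b to the basis.

S(f_2,g_3): lcm = a**2*b. S = b**3 + a**2 + b**2 + b.
  leading term b**3: no divisor's leading term divides it; move b**3 to the remainder.
  leading term a**2: subtract (1)·g_3 from a**2 + b**2 + b → a
  leading term a: no divisor's leading term divides it; move a to the remainder.
  remainder b**3 + a ≠ 0; add g_5 = b**3 + a to the basis.

The other S-polynomials (S(f_1,g_4), S(f_2,g_4), S(g_3,g_4), S(f_1,g_5), S(f_2,g_5), S(g_3,g_5), S(g_4,g_5)) all reduce to 0 modulo the current basis, so we have a Gröbner basis.
Inter-reduce: drop elements whose leading term is divisible by another's, tail-reduce, and make monic.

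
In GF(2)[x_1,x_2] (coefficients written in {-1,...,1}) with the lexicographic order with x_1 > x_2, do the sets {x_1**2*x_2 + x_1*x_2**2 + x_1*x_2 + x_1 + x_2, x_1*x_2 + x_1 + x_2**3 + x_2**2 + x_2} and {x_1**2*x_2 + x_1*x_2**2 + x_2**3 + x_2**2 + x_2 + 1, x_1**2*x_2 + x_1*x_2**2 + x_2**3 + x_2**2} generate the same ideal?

No, the ideals differ.

For a fixed monomial order, each ideal has a unique reduced Gröbner basis; comparing bases decides equality.
Buchberger on the first generating set:
f_1 = x_1**2*x_2 + x_1*x_2**2 + x_1*x_2 + x_1 + x_2, LT = x_1**2*x_2.
f_2 = x_1*x_2 + x_1 + x_2**3 + x_2**2 + x_2, LT = x_1*x_2.

S(f_1,f_2): lcm = x_1**2*x_2. S = x_1**2 + x_1*x_2**3 + x_1 + x_2.
  reduce S modulo (f_1, f_2):
  remainder x_1**2 + x_2**5 + x_2**3 ≠ 0; add g_3 = x_1**2 + x_2**5 + x_2**3 to the basis.

S(f_1,g_3): lcm = x_1**2*x_2. S = x_1*x_2**2 + x_1*x_2 + x_1 + x_2**6 + x_2**4 + x_2.
  reduce S modulo (f_1, f_2, g_3):
  remainder x_1 + x_2**6 + x_2**3 + x_2**2 + x_2 ≠ 0; add g_4 = x_1 + x_2**6 + x_2**3 + x_2**2 + x_2 to the basis.

S(f_1,g_4): lcm = x_1**2*x_2. S = x_1*x_2**7 + x_1*x_2**4 + x_1*x_2**3 + x_1*x_2 + x_1 + x_2.
  reduce S modulo (f_1, f_2, g_3, g_4):
  remainder x_2**9 + x_2**7 + x_2**6 + x_2**3 ≠ 0; add g_5 = x_2**9 + x_2**7 + x_2**6 + x_2**3 to the basis.

S(f_2,g_4): lcm = x_1*x_2. S = x_1 + x_2**7 + x_2**4 + x_2.
  reduce S modulo (f_1, f_2, g_3, g_4, g_5):
  remainder x_2**7 + x_2**6 + x_2**4 + x_2**3 + x_2**2 ≠ 0; add g_6 = x_2**7 + x_2**6 + x_2**4 + x_2**3 + x_2**2 to the basis.

The other S-polynomials (S(f_2,g_3), S(g_3,g_4), S(f_1,g_5), S(f_2,g_5), S(g_3,g_5), S(g_4,g_5), S(f_1,g_6), S(f_2,g_6), S(g_3,g_6), S(g_4,g_6), S(g_5,g_6)) all reduce to 0 modulo the current basis, so we have a Gröbner basis.
Inter-reduce: drop elements whose leading term is divisible by another's, tail-reduce, and make monic.
Reduced Gröbner basis: {x_1 + x_2**6 + x_2**3 + x_2**2 + x_2, x_2**7 + x_2**6 + x_2**4 + x_2**3 + x_2**2}.

Buchberger on the second generating set:
h_1 = x_1**2*x_2 + x_1*x_2**2 + x_2**3 + x_2**2 + x_2 + 1, LT = x_1**2*x_2.
h_2 = x_1**2*x_2 + x_1*x_2**2 + x_2**3 + x_2**2, LT = x_1**2*x_2.

S(h_1,h_2): lcm = x_1**2*x_2. S = x_2 + 1.
  reduce S modulo (h_1, h_2):
  remainder x_2 + 1 ≠ 0; add k_3 = x_2 + 1 to the basis.

S(h_1,k_3): lcm = x_1**2*x_2. S = x_1**2 + x_1*x_2**2 + x_2**3 + x_2**2 + x_2 + 1.
  reduce S modulo (h_1, h_2, k_3):
  remainder x_1**2 + x_1 ≠ 0; add k_4 = x_1**2 + x_1 to the basis.

The other S-polynomials (S(h_2,k_3), S(h_1,k_4), S(h_2,k_4), S(k_3,k_4)) all reduce to 0 modulo the current basis, so we have a Gröbner basis.
Inter-reduce: drop elements whose leading term is divisible by another's, tail-reduce, and make monic.
Reduced Gröbner basis: {x_1**2 + x_1, x_2 + 1}.

Since the reduced bases disagree, the two ideals are not the same.
The choice of monomial ordering does not affect the verdict — as long as both bases are computed under the same ordering, their equality decides ideal equality.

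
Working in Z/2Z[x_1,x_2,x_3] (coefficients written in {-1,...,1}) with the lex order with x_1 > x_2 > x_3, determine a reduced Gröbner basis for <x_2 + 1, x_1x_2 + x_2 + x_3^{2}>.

f_1 = x_2 + 1, LT = x_2.
f_2 = x_1x_2 + x_2 + x_3^{2}, LT = x_1x_2.

S(f_1,f_2): lcm = x_1x_2. S = x_1 + x_2 + x_3^{2}.
  leading term x_1: no divisor's leading term divides it; move x_1 to the remainder.
  leading term x_2: subtract (1)·f_1 from x_2 + x_3^{2} → x_3^{2} + 1
  leading term x_3^{2}: no divisor's leading term divides it; move x_3^{2} to the remainder.
  leading term 1: no divisor's leading term divides it; move 1 to the remainder.
  remainder x_1 + x_3^{2} + 1 ≠ 0; add g_3 = x_1 + x_3^{2} + 1 to the basis.

The other S-polynomials (S(f_1,g_3), S(f_2,g_3)) all reduce to 0 modulo the current basis, so we have a Gröbner basis.
Inter-reduce: drop elements whose leading term is divisible by another's, tail-reduce, and make monic.

G = {x_1 + x_3^{2} + 1, x_2 + 1}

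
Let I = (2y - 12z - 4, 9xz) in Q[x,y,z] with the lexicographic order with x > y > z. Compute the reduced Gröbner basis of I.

f_1 = 2y - 12z - 4, LT = y.
f_2 = 9xz, LT = xz.

The S-polynomials (S(f_1,f_2)) all reduce to 0 modulo the current basis, so we have a Gröbner basis.

G = {xz, y - 6z - 2}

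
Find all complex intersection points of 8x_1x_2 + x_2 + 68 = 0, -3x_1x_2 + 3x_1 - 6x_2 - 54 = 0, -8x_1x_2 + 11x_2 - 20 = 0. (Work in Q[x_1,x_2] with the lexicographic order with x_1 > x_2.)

Compute a lex Gröbner basis by Buchberger's algorithm.
f_1 = 8x_1x_2 + x_2 + 68, LT = x_1x_2.
f_2 = -3x_1x_2 + 3x_1 - 6x_2 - 54, LT = x_1x_2.
f_3 = -8x_1x_2 + 11x_2 - 20, LT = x_1x_2.

S(f_1,f_2): lcm = x_1x_2. S = x_1 - \tfrac{15}{8}x_2 - \tfrac{19}{2}.
  leading term x_1: no divisor's leading term divides it; move x_1 to the remainder.
  leading term x_2: no divisor's leading term divides it; move -\tfrac{15}{8}x_2 to the remainder.
  leading term 1: no divisor's leading term divides it; move -\tfrac{19}{2} to the remainder.
  remainder x_1 - \tfrac{15}{8}x_2 - \tfrac{19}{2} ≠ 0; add h_4 = x_1 - \tfrac{15}{8}x_2 - \tfrac{19}{2} to the basis.

S(f_1,f_3): lcm = x_1x_2. S = \tfrac{3}{2}x_2 + 6.
  leading term x_2: no divisor's leading term divides it; move \tfrac{3}{2}x_2 to the remainder.
  leading term 1: no divisor's leading term divides it; move 6 to the remainder.
  remainder \tfrac{3}{2}x_2 + 6 ≠ 0; add h_5 = \tfrac{3}{2}x_2 + 6 to the basis.

The other S-polynomials (S(f_2,f_3), S(f_1,h_4), S(f_2,h_4), S(f_3,h_4), S(f_1,h_5), S(f_2,h_5), S(f_3,h_5), S(h_4,h_5)) all reduce to 0 modulo the current basis, so we have a Gröbner basis.
Inter-reduce: drop elements whose leading term is divisible by another's, tail-reduce, and make monic.
Reduced Gröbner basis: {x_1 - 2, x_2 + 4}.

A lex Gröbner basis eliminates variables successively. Here x_2 + 4 depends only on x_2, with roots {-4}; lifting each root through the earlier basis elements recovers the full solutions.
  x_2 = -4: the earlier basis element becomes x_1 - 2 = 0, giving x_1 = 2 — point (2, -4).
Substituting each solution back into the original system confirms all equations vanish.
This is the nonlinear analogue of row-reducing a linear system.

{(2, -4)}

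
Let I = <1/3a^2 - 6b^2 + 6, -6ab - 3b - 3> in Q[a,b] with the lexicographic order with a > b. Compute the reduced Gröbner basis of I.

f_1 = 1/3a^2 - 6b^2 + 6, LT = a^2.
f_2 = -6ab - 3b - 3, LT = ab.

S(f_1,f_2): lcm = a^2b. S = -1/2ab - 1/2a - 18b^3 + 18b.
  reduce S modulo (f_1, f_2):
  remainder -1/2a - 18b^3 + 73/4b + 1/4 ≠ 0; add g_3 = -1/2a - 18b^3 + 73/4b + 1/4 to the basis.

S(f_2,g_3): lcm = ab. S = -36b^4 + 73/2b^2 + b + 1/2.
  reduce S modulo (f_1, f_2, g_3):
  remainder -36b^4 + 73/2b^2 + b + 1/2 ≠ 0; add g_4 = -36b^4 + 73/2b^2 + b + 1/2 to the basis.

The other S-polynomials (S(f_1,g_3), S(f_1,g_4), S(f_2,g_4), S(g_3,g_4)) all reduce to 0 modulo the current basis, so we have a Gröbner basis.
Inter-reduce: drop elements whose leading term is divisible by another's, tail-reduce, and make monic.

G = {a + 36b^3 - 73/2b - 1/2, b^4 - 73/72b^2 - 1/36b - 1/72}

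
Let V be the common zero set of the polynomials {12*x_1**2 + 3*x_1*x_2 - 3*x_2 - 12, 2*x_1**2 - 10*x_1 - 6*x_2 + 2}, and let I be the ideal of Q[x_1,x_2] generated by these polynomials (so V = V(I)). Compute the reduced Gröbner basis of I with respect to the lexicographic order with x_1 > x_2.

G = {x_1 - 1/76*x_2**2 + 39/76*x_2 - 9/19, x_2**3 - 19*x_2**2 + 92*x_2 + 112}

f_1 = 12*x_1**2 + 3*x_1*x_2 - 3*x_2 - 12, LT = x_1**2.
f_2 = 2*x_1**2 - 10*x_1 - 6*x_2 + 2, LT = x_1**2.

S(f_1,f_2): lcm = x_1**2. S = 1/4*x_1*x_2 + 5*x_1 + 11/4*x_2 - 2.
  leading term x_1*x_2: no divisor's leading term divides it; move 1/4*x_1*x_2 to the remainder.
  leading term x_1: no divisor's leading term divides it; move 5*x_1 to the remainder.
  leading term x_2: no divisor's leading term divides it; move 11/4*x_2 to the remainder.
  leading term 1: no divisor's leading term divides it; move -2 to the remainder.
  remainder 1/4*x_1*x_2 + 5*x_1 + 11/4*x_2 - 2 ≠ 0; add g_3 = 1/4*x_1*x_2 + 5*x_1 + 11/4*x_2 - 2 to the basis.

S(f_1,g_3): lcm = x_1**2*x_2. S = -20*x_1**2 + 1/4*x_1*x_2**2 - 11*x_1*x_2 + 8*x_1 - 1/4*x_2**2 - x_2.
  leading term x_1**2: subtract (-5/3)·f_1 from -20*x_1**2 + 1/4*x_1*x_2**2 - 11*x_1*x_2 + 8*x_1 - 1/4*x_2**2 - x_2 → 1/4*x_1*x_2**2 - 6*x_1*x_2 + 8*x_1 - 1/4*x_2**2 - 6*x_2 - 20
  leading term x_1*x_2**2: subtract (x_2)·g_3 from 1/4*x_1*x_2**2 - 6*x_1*x_2 + 8*x_1 - 1/4*x_2**2 - 6*x_2 - 20 → -11*x_1*x_2 + 8*x_1 - 3*x_2**2 - 4*x_2 - 20
  leading term x_1*x_2: subtract (-44)·g_3 from -11*x_1*x_2 + 8*x_1 - 3*x_2**2 - 4*x_2 - 20 → 228*x_1 - 3*x_2**2 + 117*x_2 - 108
  leading term x_1: no divisor's leading term divides it; move 228*x_1 to the remainder.
  leading term x_2**2: no divisor's leading term divides it; move -3*x_2**2 to the remainder.
  leading term x_2: no divisor's leading term divides it; move 117*x_2 to the remainder.
  leading term 1: no divisor's leading term divides it; move -108 to the remainder.
  remainder 228*x_1 - 3*x_2**2 + 117*x_2 - 108 ≠ 0; add g_4 = 228*x_1 - 3*x_2**2 + 117*x_2 - 108 to the basis.

S(g_3,g_4): lcm = x_1*x_2. S = 20*x_1 + 1/76*x_2**3 - 39/76*x_2**2 + 218/19*x_2 - 8.
  leading term x_1: subtract (5/57)·g_4 from 20*x_1 + 1/76*x_2**3 - 39/76*x_2**2 + 218/19*x_2 - 8 → 1/76*x_2**3 - 1/4*x_2**2 + 23/19*x_2 + 28/19
  leading term x_2**3: no divisor's leading term divides it; move 1/76*x_2**3 to the remainder.
  leading term x_2**2: no divisor's leading term divides it; move -1/4*x_2**2 to the remainder.
  leading term x_2: no divisor's leading term divides it; move 23/19*x_2 to the remainder.
  leading term 1: no divisor's leading term divides it; move 28/19 to the remainder.
  remainder 1/76*x_2**3 - 1/4*x_2**2 + 23/19*x_2 + 28/19 ≠ 0; add g_5 = 1/76*x_2**3 - 1/4*x_2**2 + 23/19*x_2 + 28/19 to the basis.

The other S-polynomials (S(f_2,g_3), S(f_1,g_4), S(f_2,g_4), S(f_1,g_5), S(f_2,g_5), S(g_3,g_5), S(g_4,g_5)) all reduce to 0 modulo the current basis, so we have a Gröbner basis.
Inter-reduce: drop elements whose leading term is divisible by another's, tail-reduce, and make monic.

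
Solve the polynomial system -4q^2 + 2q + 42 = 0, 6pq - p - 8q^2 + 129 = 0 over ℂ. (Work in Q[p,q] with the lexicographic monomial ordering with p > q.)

{(3, -3), (-31/20, 7/2)}

Compute a lex Gröbner basis by Buchberger's algorithm.
f_1 = -4q^2 + 2q + 42, LT = q^2.
f_2 = 6pq - p - 8q^2 + 129, LT = pq.

S(f_1,f_2): lcm = pq^2. S = -1/3pq - 21/2p + 4/3q^3 - 43/2q.
  leading term pq: subtract (-1/18)·f_2 from -1/3pq - 21/2p + 4/3q^3 - 43/2q → -95/9p + 4/3q^3 - 4/9q^2 - 43/2q + 43/6
  leading term p: no divisor's leading term divides it; move -95/9p to the remainder.
  leading term q^3: subtract (-1/3q)·f_1 from 4/3q^3 - 4/9q^2 - 43/2q + 43/6 → 2/9q^2 - 15/2q + 43/6
  leading term q^2: subtract (-1/18)·f_1 from 2/9q^2 - 15/2q + 43/6 → -133/18q + 19/2
  leading term q: no divisor's leading term divides it; move -133/18q to the remainder.
  leading term 1: no divisor's leading term divides it; move 19/2 to the remainder.
  remainder -95/9p - 133/18q + 19/2 ≠ 0; add h_3 = -95/9p - 133/18q + 19/2 to the basis.

The other S-polynomials (S(f_1,h_3), S(f_2,h_3)) all reduce to 0 modulo the current basis, so we have a Gröbner basis.
Inter-reduce: drop elements whose leading term is divisible by another's, tail-reduce, and make monic.
Reduced Gröbner basis: {p + 7/10q - 9/10, q^2 - 1/2q - 21/2}.

From the last basis element, q^2 - 1/2q - 21/2 = 0, so q takes values in {-3, 7/2}. Each choice, substituted upward through the basis, yields the corresponding point(s) of the solution set.
  q = -3: the earlier basis element becomes p - 3 = 0, giving p = 3 — point (3, -3).
  q = 7/2: the earlier basis element becomes p + 31/20 = 0, giving p = -31/20 — point (-31/20, 7/2).
Check: every point annihilates each of the original generators.
A lex Gröbner basis triangularizes the system, enabling back-substitution.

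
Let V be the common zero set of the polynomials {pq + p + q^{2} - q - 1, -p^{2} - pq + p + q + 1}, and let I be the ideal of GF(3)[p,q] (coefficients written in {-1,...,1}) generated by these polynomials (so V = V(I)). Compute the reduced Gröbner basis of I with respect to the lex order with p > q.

G = {p - q^{2} + q, q^{3} + q^{2} + q - 1}

f_1 = pq + p + q^{2} - q - 1, LT = pq.
f_2 = -p^{2} - pq + p + q + 1, LT = p^{2}.

S(f_1,f_2): lcm = p^{2}q. S = p^{2} - p + q^{2} + q.
  leading term p^{2}: subtract (-1)·f_2 from p^{2} - p + q^{2} + q → -pq + q^{2} - q + 1
  leading term pq: subtract (-1)·f_1 from -pq + q^{2} - q + 1 → p - q^{2} + q
  leading term p: no divisor's leading term divides it; move p to the remainder.
  leading term q^{2}: no divisor's leading term divides it; move -q^{2} to the remainder.
  leading term q: no divisor's leading term divides it; move q to the remainder.
  remainder p - q^{2} + q ≠ 0; add g_3 = p - q^{2} + q to the basis.

S(f_1,g_3): lcm = pq. S = p + q^{3} - q - 1.
  leading term p: subtract (1)·g_3 from p + q^{3} - q - 1 → q^{3} + q^{2} + q - 1
  leading term q^{3}: no divisor's leading term divides it; move q^{3} to the remainder.
  leading term q^{2}: no divisor's leading term divides it; move q^{2} to the remainder.
  leading term q: no divisor's leading term divides it; move q to the remainder.
  leading term 1: no divisor's leading term divides it; move -1 to the remainder.
  remainder q^{3} + q^{2} + q - 1 ≠ 0; add g_4 = q^{3} + q^{2} + q - 1 to the basis.

S(f_2,g_3): lcm = p^{2}. S = pq^{2} - p - q - 1.
  leading term pq^{2}: subtract (q)·f_1 from pq^{2} - p - q - 1 → -pq - p - q^{3} + q^{2} - 1
  leading term pq: subtract (-1)·f_1 from -pq - p - q^{3} + q^{2} - 1 → -q^{3} - q^{2} - q + 1
  leading term q^{3}: subtract (-1)·g_4 from -q^{3} - q^{2} - q + 1 → 0
  remainder 0.

S(f_1,g_4): lcm = pq^{3}. S = -pq + p + q^{4} - q^{3} - q^{2}.
  leading term pq: subtract (-1)·f_1 from -pq + p + q^{4} - q^{3} - q^{2} → -p + q^{4} - q^{3} - q - 1
  leading term p: subtract (-1)·g_3 from -p + q^{4} - q^{3} - q - 1 → q^{4} - q^{3} - q^{2} - 1
  leading term q^{4}: subtract (q)·g_4 from q^{4} - q^{3} - q^{2} - 1 → q^{3} + q^{2} + q - 1
  leading term q^{3}: subtract (1)·g_4 from q^{3} + q^{2} + q - 1 → 0
  remainder 0.

S(f_2,g_4): leading monomials are coprime, so the S-polynomial reduces to 0 (Buchberger's first criterion).
S(g_3,g_4): leading monomials are coprime, so the S-polynomial reduces to 0 (Buchberger's first criterion).
Every S-polynomial of the final basis reduces to 0, so we have a Gröbner basis.
Inter-reduce: drop elements whose leading term is divisible by another's, tail-reduce, and make monic.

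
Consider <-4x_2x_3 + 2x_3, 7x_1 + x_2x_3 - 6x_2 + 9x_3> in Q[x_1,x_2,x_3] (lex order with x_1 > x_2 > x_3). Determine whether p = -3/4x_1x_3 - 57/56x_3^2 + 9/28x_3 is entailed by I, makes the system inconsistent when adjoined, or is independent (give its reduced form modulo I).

-3/4x_1x_3 - 57/56x_3^2 + 9/28x_3 lies in I (it reduces to 0).

First compute the reduced Gröbner basis of I by Buchberger's algorithm.
f_1 = -4x_2x_3 + 2x_3, LT = x_2x_3.
f_2 = 7x_1 + x_2x_3 - 6x_2 + 9x_3, LT = x_1.

S(f_1,f_2): leading monomials are coprime, so the S-polynomial reduces to 0 (Buchberger's first criterion).
Every S-polynomial of the final basis reduces to 0, so we have a Gröbner basis.
Inter-reduce: drop elements whose leading term is divisible by another's, tail-reduce, and make monic.
Reduced Gröbner basis: {x_1 - 6/7x_2 + 19/14x_3, x_2x_3 - 1/2x_3}.
Label its elements g_1 = x_1 - 6/7x_2 + 19/14x_3, g_2 = x_2x_3 - 1/2x_3.

Reduce p = -3/4x_1x_3 - 57/56x_3^2 + 9/28x_3 modulo G:
  leading term x_1x_3: subtract (-3/4x_3)·g_1 from -3/4x_1x_3 - 57/56x_3^2 + 9/28x_3 → -9/14x_2x_3 + 9/28x_3
  leading term x_2x_3: subtract (-9/14)·g_2 from -9/14x_2x_3 + 9/28x_3 → 0
  normal form = 0.
Since the normal form is 0, p ∈ I.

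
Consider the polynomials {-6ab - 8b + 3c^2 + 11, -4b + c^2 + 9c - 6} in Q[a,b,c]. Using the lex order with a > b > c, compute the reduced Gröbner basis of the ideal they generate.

f_1 = -6ab - 8b + 3c^2 + 11, LT = ab.
f_2 = -4b + c^2 + 9c - 6, LT = b.

S(f_1,f_2): lcm = ab. S = 1/4ac^2 + 9/4ac - 3/2a + 4/3b - 1/2c^2 - 11/6.
  leading term ac^2: no divisor's leading term divides it; move 1/4ac^2 to the remainder.
  leading term ac: no divisor's leading term divides it; move 9/4ac to the remainder.
  leading term a: no divisor's leading term divides it; move -3/2a to the remainder.
  leading term b: subtract (-1/3)·f_2 from 4/3b - 1/2c^2 - 11/6 → -1/6c^2 + 3c - 23/6
  leading term c^2: no divisor's leading term divides it; move -1/6c^2 to the remainder.
  leading term c: no divisor's leading term divides it; move 3c to the remainder.
  leading term 1: no divisor's leading term divides it; move -23/6 to the remainder.
  remainder 1/4ac^2 + 9/4ac - 3/2a - 1/6c^2 + 3c - 23/6 ≠ 0; add g_3 = 1/4ac^2 + 9/4ac - 3/2a - 1/6c^2 + 3c - 23/6 to the basis.

S(f_1,g_3): lcm = abc^2. S = -9abc + 6ab + 2bc^2 - 12bc + 46/3b - 1/2c^4 - 11/6c^2.
  leading term abc: subtract (3/2c)·f_1 from -9abc + 6ab + 2bc^2 - 12bc + 46/3b - 1/2c^4 - 11/6c^2 → 6ab + 2bc^2 + 46/3b - 1/2c^4 - 9/2c^3 - 11/6c^2 - 33/2c
  leading term ab: subtract (-1)·f_1 from 6ab + 2bc^2 + 46/3b - 1/2c^4 - 9/2c^3 - 11/6c^2 - 33/2c → 2bc^2 + 22/3b - 1/2c^4 - 9/2c^3 + 7/6c^2 - 33/2c + 11
  leading term bc^2: subtract (-1/2c^2)·f_2 from 2bc^2 + 22/3b - 1/2c^4 - 9/2c^3 + 7/6c^2 - 33/2c + 11 → 22/3b - 11/6c^2 - 33/2c + 11
  leading term b: subtract (-11/6)·f_2 from 22/3b - 11/6c^2 - 33/2c + 11 → 0
  remainder 0.

S(f_2,g_3): leading monomials are coprime, so the S-polynomial reduces to 0 (Buchberger's first criterion).
Every S-polynomial of the final basis reduces to 0, so we have a Gröbner basis.
Inter-reduce: drop elements whose leading term is divisible by another's, tail-reduce, and make monic.

G = {ac^2 + 9ac - 6a - 2/3c^2 + 12c - 46/3, b - 1/4c^2 - 9/4c + 3/2}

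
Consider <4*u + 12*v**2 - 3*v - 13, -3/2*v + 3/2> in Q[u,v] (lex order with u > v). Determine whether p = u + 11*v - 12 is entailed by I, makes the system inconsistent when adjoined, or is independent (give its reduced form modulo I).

First compute the reduced Gröbner basis of I by Buchberger's algorithm.
f_1 = 4*u + 12*v**2 - 3*v - 13, LT = u.
f_2 = -3/2*v + 3/2, LT = v.

The S-polynomials (S(f_1,f_2)) all reduce to 0 modulo the current basis, so we have a Gröbner basis.
Inter-reduce: drop elements whose leading term is divisible by another's, tail-reduce, and make monic.
Reduced Gröbner basis: {u - 1, v - 1}.
Label its elements g_1 = u - 1, g_2 = v - 1.

Reduce p = u + 11*v - 12 modulo G:
  leading term u: subtract (1)·g_1 from u + 11*v - 12 → 11*v - 11
  leading term v: subtract (11)·g_2 from 11*v - 11 → 0
  normal form = 0.
Since the normal form is 0, p ∈ I.

u + 11*v - 12 lies in I (it reduces to 0).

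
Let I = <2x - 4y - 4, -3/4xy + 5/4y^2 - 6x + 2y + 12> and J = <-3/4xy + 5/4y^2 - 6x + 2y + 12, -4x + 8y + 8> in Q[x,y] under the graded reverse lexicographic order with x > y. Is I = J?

Yes, the ideals are equal.

Two ideals are equal iff their reduced Gröbner bases coincide (the reduced basis is unique for a fixed ordering).
Buchberger on the first generating set:
f_1 = 2x - 4y - 4, LT = x.
f_2 = -3/4xy + 5/4y^2 - 6x + 2y + 12, LT = xy.

S(f_1,f_2): lcm = xy. S = -1/3y^2 - 8x + 2/3y + 16.
  reduce S modulo (f_1, f_2):
  remainder -1/3y^2 - 46/3y ≠ 0; add g_3 = -1/3y^2 - 46/3y to the basis.

The other S-polynomials (S(f_1,g_3), S(f_2,g_3)) all reduce to 0 modulo the current basis, so we have a Gröbner basis.
Inter-reduce: drop elements whose leading term is divisible by another's, tail-reduce, and make monic.
Reduced Gröbner basis: {y^2 + 46y, x - 2y - 2}.

Buchberger on the second generating set:
h_1 = -3/4xy + 5/4y^2 - 6x + 2y + 12, LT = xy.
h_2 = -4x + 8y + 8, LT = x.

S(h_1,h_2): lcm = xy. S = 1/3y^2 + 8x - 2/3y - 16.
  reduce S modulo (h_1, h_2):
  remainder 1/3y^2 + 46/3y ≠ 0; add k_3 = 1/3y^2 + 46/3y to the basis.

The other S-polynomials (S(h_1,k_3), S(h_2,k_3)) all reduce to 0 modulo the current basis, so we have a Gröbner basis.
Inter-reduce: drop elements whose leading term is divisible by another's, tail-reduce, and make monic.
Reduced Gröbner basis: {y^2 + 46y, x - 2y - 2}.

The two bases agree; hence the ideals are identical.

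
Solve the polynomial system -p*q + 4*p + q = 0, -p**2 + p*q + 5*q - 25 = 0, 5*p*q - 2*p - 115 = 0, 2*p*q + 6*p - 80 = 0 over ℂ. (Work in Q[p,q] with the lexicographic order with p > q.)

{(5, 5)}

Compute a lex Gröbner basis by Buchberger's algorithm.
f_1 = -p*q + 4*p + q, LT = p*q.
f_2 = -p**2 + p*q + 5*q - 25, LT = p**2.
f_3 = 5*p*q - 2*p - 115, LT = p*q.
f_4 = 2*p*q + 6*p - 80, LT = p*q.

S(f_1,f_2): lcm = p**2*q. S = -4*p**2 + p*q**2 - p*q + 5*q**2 - 25*q.
  leading term p**2: subtract (4)·f_2 from -4*p**2 + p*q**2 - p*q + 5*q**2 - 25*q → p*q**2 - 5*p*q + 5*q**2 - 45*q + 100
  leading term p*q**2: subtract (-q)·f_1 from p*q**2 - 5*p*q + 5*q**2 - 45*q + 100 → -p*q + 6*q**2 - 45*q + 100
  leading term p*q: subtract (1)·f_1 from -p*q + 6*q**2 - 45*q + 100 → -4*p + 6*q**2 - 46*q + 100
  leading term p: no divisor's leading term divides it; move -4*p to the remainder.
  leading term q**2: no divisor's leading term divides it; move 6*q**2 to the remainder.
  leading term q: no divisor's leading term divides it; move -46*q to the remainder.
  leading term 1: no divisor's leading term divides it; move 100 to the remainder.
  remainder -4*p + 6*q**2 - 46*q + 100 ≠ 0; add h_5 = -4*p + 6*q**2 - 46*q + 100 to the basis.

S(f_1,f_3): lcm = p*q. S = -18/5*p - q + 23.
  leading term p: subtract (9/10)·h_5 from -18/5*p - q + 23 → -27/5*q**2 + 202/5*q - 67
  leading term q**2: no divisor's leading term divides it; move -27/5*q**2 to the remainder.
  leading term q: no divisor's leading term divides it; move 202/5*q to the remainder.
  leading term 1: no divisor's leading term divides it; move -67 to the remainder.
  remainder -27/5*q**2 + 202/5*q - 67 ≠ 0; add h_6 = -27/5*q**2 + 202/5*q - 67 to the basis.

S(f_1,f_4): lcm = p*q. S = -7*p - q + 40.
  leading term p: subtract (7/4)·h_5 from -7*p - q + 40 → -21/2*q**2 + 159/2*q - 135
  leading term q**2: subtract (35/18)·h_6 from -21/2*q**2 + 159/2*q - 135 → 17/18*q - 85/18
  leading term q: no divisor's leading term divides it; move 17/18*q to the remainder.
  leading term 1: no divisor's leading term divides it; move -85/18 to the remainder.
  remainder 17/18*q - 85/18 ≠ 0; add h_7 = 17/18*q - 85/18 to the basis.

The other S-polynomials (S(f_2,f_3), S(f_2,f_4), S(f_3,f_4), S(f_1,h_5), S(f_2,h_5), S(f_3,h_5), S(f_4,h_5), S(f_1,h_6), S(f_2,h_6), S(f_3,h_6), S(f_4,h_6), S(h_5,h_6), S(f_1,h_7), S(f_2,h_7), S(f_3,h_7), S(f_4,h_7), S(h_5,h_7), S(h_6,h_7)) all reduce to 0 modulo the current basis, so we have a Gröbner basis.
Inter-reduce: drop elements whose leading term is divisible by another's, tail-reduce, and make monic.
Reduced Gröbner basis: {p - 5, q - 5}.

Since the basis is lex-ordered, q - 5 is univariate in q. Its roots are {5}. Back-substituting each root into the other basis elements fixes the other coordinates.
  q = 5: the earlier basis element becomes p - 5 = 0, giving p = 5 — point (5, 5).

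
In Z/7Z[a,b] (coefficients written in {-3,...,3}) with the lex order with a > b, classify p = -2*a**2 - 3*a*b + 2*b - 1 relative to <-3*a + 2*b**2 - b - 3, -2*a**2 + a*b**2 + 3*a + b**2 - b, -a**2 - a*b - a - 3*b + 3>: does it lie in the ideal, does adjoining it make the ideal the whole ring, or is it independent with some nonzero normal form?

First compute the reduced Gröbner basis of I by Buchberger's algorithm.
f_1 = -3*a + 2*b**2 - b - 3, LT = a.
f_2 = -2*a**2 + a*b**2 + 3*a + b**2 - b, LT = a**2.
f_3 = -a**2 - a*b - a - 3*b + 3, LT = a**2.

S(f_1,f_2): lcm = a**2. S = a*b**2 - 2*a*b - a - 3*b**2 + 3*b.
  leading term a*b**2: subtract (2*b**2)·f_1 from a*b**2 - 2*a*b - a - 3*b**2 + 3*b → -2*a*b - a + 3*b**4 + 2*b**3 + 3*b**2 + 3*b
  leading term a*b: subtract (3*b)·f_1 from -2*a*b - a + 3*b**4 + 2*b**3 + 3*b**2 + 3*b → -a + 3*b**4 + 3*b**3 - b**2 - 2*b
  leading term a: subtract (-2)·f_1 from -a + 3*b**4 + 3*b**3 - b**2 - 2*b → 3*b**4 + 3*b**3 + 3*b**2 + 3*b + 1
  leading term b**4: no divisor's leading term divides it; move 3*b**4 to the remainder.
  leading term b**3: no divisor's leading term divides it; move 3*b**3 to the remainder.
  leading term b**2: no divisor's leading term divides it; move 3*b**2 to the remainder.
  leading term b: no divisor's leading term divides it; move 3*b to the remainder.
  leading term 1: no divisor's leading term divides it; move 1 to the remainder.
  remainder 3*b**4 + 3*b**3 + 3*b**2 + 3*b + 1 ≠ 0; add h_4 = 3*b**4 + 3*b**3 + 3*b**2 + 3*b + 1 to the basis.

S(f_1,f_3): lcm = a**2. S = -3*a*b**2 - 3*a*b - 3*b + 3.
  leading term a*b**2: subtract (b**2)·f_1 from -3*a*b**2 - 3*a*b - 3*b + 3 → -3*a*b - 2*b**4 + b**3 + 3*b**2 - 3*b + 3
  leading term a*b: subtract (b)·f_1 from -3*a*b - 2*b**4 + b**3 + 3*b**2 - 3*b + 3 → -2*b**4 - b**3 - 3*b**2 + 3
  leading term b**4: subtract (-3)·h_4 from -2*b**4 - b**3 - 3*b**2 + 3 → b**3 - b**2 + 2*b - 1
  leading term b**3: no divisor's leading term divides it; move b**3 to the remainder.
  leading term b**2: no divisor's leading term divides it; move -b**2 to the remainder.
  leading term b: no divisor's leading term divides it; move 2*b to the remainder.
  leading term 1: no divisor's leading term divides it; move -1 to the remainder.
  remainder b**3 - b**2 + 2*b - 1 ≠ 0; add h_5 = b**3 - b**2 + 2*b - 1 to the basis.

S(h_4,h_5): lcm = b**4. S = 2*b**3 - b**2 + 2*b - 2.
  leading term b**3: subtract (2)·h_5 from 2*b**3 - b**2 + 2*b - 2 → b**2 - 2*b
  leading term b**2: no divisor's leading term divides it; move b**2 to the remainder.
  leading term b: no divisor's leading term divides it; move -2*b to the remainder.
  remainder b**2 - 2*b ≠ 0; add h_6 = b**2 - 2*b to the basis.

S(h_4,h_6): lcm = b**4. S = 3*b**3 + b**2 + b - 2.
  leading term b**3: subtract (3)·h_5 from 3*b**3 + b**2 + b - 2 → -3*b**2 + 2*b + 1
  leading term b**2: subtract (-3)·h_6 from -3*b**2 + 2*b + 1 → 3*b + 1
  leading term b: no divisor's leading term divides it; move 3*b to the remainder.
  leading term 1: no divisor's leading term divides it; move 1 to the remainder.
  remainder 3*b + 1 ≠ 0; add h_7 = 3*b + 1 to the basis.

The other S-polynomials (S(f_2,f_3), S(f_1,h_4), S(f_2,h_4), S(f_3,h_4), S(f_1,h_5), S(f_2,h_5), S(f_3,h_5), S(f_1,h_6), S(f_2,h_6), S(f_3,h_6), S(h_5,h_6), S(f_1,h_7), S(f_2,h_7), S(f_3,h_7), S(h_4,h_7), S(h_5,h_7), S(h_6,h_7)) all reduce to 0 modulo the current basis, so we have a Gröbner basis.
Inter-reduce: drop elements whose leading term is divisible by another's, tail-reduce, and make monic.
Reduced Gröbner basis: {a - 1, b - 2}.
Label its elements g_1 = a - 1, g_2 = b - 2.

Reduce p = -2*a**2 - 3*a*b + 2*b - 1 modulo G:
  leading term a**2: subtract (-2*a)·g_1 from -2*a**2 - 3*a*b + 2*b - 1 → -3*a*b - 2*a + 2*b - 1
  leading term a*b: subtract (-3*b)·g_1 from -3*a*b - 2*a + 2*b - 1 → -2*a - b - 1
  leading term a: subtract (-2)·g_1 from -2*a - b - 1 → -b - 3
  leading term b: subtract (-1)·g_2 from -b - 3 → 2
  leading term 1: no divisor's leading term divides it; move 2 to the remainder.
  normal form = 2.
The normal form is nonzero, so p ∉ I. Since p minus its normal form lies in I, I + (p) = I + (r) where r = 2; decide whether this ideal is the whole ring.
Here r = 2 is a nonzero constant, hence a unit: 1 ∈ I + (p), the Gröbner basis of I + (p) is {1}, and the enlarged system has no common solution — adjoining p is inconsistent.

Ideal membership is decidable via reduction modulo a Gröbner basis.

Adjoining -2*a**2 - 3*a*b + 2*b - 1 makes the ideal the whole ring: the system is inconsistent.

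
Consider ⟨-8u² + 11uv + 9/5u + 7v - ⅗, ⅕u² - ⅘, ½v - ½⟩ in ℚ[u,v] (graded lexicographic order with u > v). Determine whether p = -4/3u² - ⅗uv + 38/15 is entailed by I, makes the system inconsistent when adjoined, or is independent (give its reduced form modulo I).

Adjoining -4/3u² - ⅗uv + 38/15 makes the ideal the whole ring: the system is inconsistent.

First compute the reduced Gröbner basis of I by Buchberger's algorithm.
f_1 = -8u² + 11uv + 9/5u + 7v - ⅗, LT = u².
f_2 = ⅕u² - ⅘, LT = u².
f_3 = ½v - ½, LT = v.

S(f_1,f_2): lcm = u². S = -11/8uv - 9/40u - ⅞v + 163/40.
  leading term uv: subtract (-11/4u)·f_3 from -11/8uv - 9/40u - ⅞v + 163/40 → -8/5u - ⅞v + 163/40
  leading term u: no divisor's leading term divides it; move -8/5u to the remainder.
  leading term v: subtract (-7/4)·f_3 from -⅞v + 163/40 → 16/5
  leading term 1: no divisor's leading term divides it; move 16/5 to the remainder.
  remainder -8/5u + 16/5 ≠ 0; add h_4 = -8/5u + 16/5 to the basis.

The other S-polynomials (S(f_1,f_3), S(f_2,f_3), S(f_1,h_4), S(f_2,h_4), S(f_3,h_4)) all reduce to 0 modulo the current basis, so we have a Gröbner basis.
Inter-reduce: drop elements whose leading term is divisible by another's, tail-reduce, and make monic.
Reduced Gröbner basis: {u - 2, v - 1}.
Label its elements g_1 = u - 2, g_2 = v - 1.

Reduce p = -4/3u² - ⅗uv + 38/15 modulo G:
  leading term u²: subtract (-4/3u)·g_1 from -4/3u² - ⅗uv + 38/15 → -⅗uv - 8/3u + 38/15
  leading term uv: subtract (-⅗v)·g_1 from -⅗uv - 8/3u + 38/15 → -8/3u - 6/5v + 38/15
  leading term u: subtract (-8/3)·g_1 from -8/3u - 6/5v + 38/15 → -6/5v - 14/5
  leading term v: subtract (-6/5)·g_2 from -6/5v - 14/5 → -4
  leading term 1: no divisor's leading term divides it; move -4 to the remainder.
  normal form = -4.
The normal form is nonzero, so p ∉ I. Since p minus its normal form lies in I, I + (p) = I + (r) where r = -4; decide whether this ideal is the whole ring.
Here r = -4 is a nonzero constant, hence a unit: 1 ∈ I + (p), the Gröbner basis of I + (p) is {1}, and the enlarged system has no common solution — adjoining p is inconsistent.

Ideal membership is decidable via reduction modulo a Gröbner basis.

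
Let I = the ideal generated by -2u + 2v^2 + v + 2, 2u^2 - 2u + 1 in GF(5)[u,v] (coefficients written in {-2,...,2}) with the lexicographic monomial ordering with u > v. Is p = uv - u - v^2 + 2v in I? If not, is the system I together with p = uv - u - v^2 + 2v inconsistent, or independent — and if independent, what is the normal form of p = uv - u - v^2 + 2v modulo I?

First compute the reduced Gröbner basis of I by Buchberger's algorithm.
f_1 = -2u + 2v^2 + v + 2, LT = u.
f_2 = 2u^2 - 2u + 1, LT = u^2.

S(f_1,f_2): lcm = u^2. S = -uv^2 + 2uv + 2.
  leading term uv^2: subtract (-2v^2)·f_1 from -uv^2 + 2uv + 2 → 2uv - v^4 + 2v^3 - v^2 + 2
  leading term uv: subtract (-v)·f_1 from 2uv - v^4 + 2v^3 - v^2 + 2 → -v^4 - v^3 + 2v + 2
  leading term v^4: no divisor's leading term divides it; move -v^4 to the remainder.
  leading term v^3: no divisor's leading term divides it; move -v^3 to the remainder.
  leading term v: no divisor's leading term divides it; move 2v to the remainder.
  leading term 1: no divisor's leading term divides it; move 2 to the remainder.
  remainder -v^4 - v^3 + 2v + 2 ≠ 0; add h_3 = -v^4 - v^3 + 2v + 2 to the basis.

The other S-polynomials (S(f_1,h_3), S(f_2,h_3)) all reduce to 0 modulo the current basis, so we have a Gröbner basis.
Inter-reduce: drop elements whose leading term is divisible by another's, tail-reduce, and make monic.
Reduced Gröbner basis: {u - v^2 + 2v - 1, v^4 + v^3 - 2v - 2}.
Label its elements g_1 = u - v^2 + 2v - 1, g_2 = v^4 + v^3 - 2v - 2.

Reduce p = uv - u - v^2 + 2v modulo G:
  leading term uv: subtract (v)·g_1 from uv - u - v^2 + 2v → -u + v^3 + 2v^2 - 2v
  leading term u: subtract (-1)·g_1 from -u + v^3 + 2v^2 - 2v → v^3 + v^2 - 1
  leading term v^3: no divisor's leading term divides it; move v^3 to the remainder.
  leading term v^2: no divisor's leading term divides it; move v^2 to the remainder.
  leading term 1: no divisor's leading term divides it; move -1 to the remainder.
  normal form = v^3 + v^2 - 1.
The normal form is nonzero, so p ∉ I. Since p minus its normal form lies in I, I + (p) = I + (r) where r = v^3 + v^2 - 1; decide whether this ideal is the whole ring.
Run Buchberger on G together with r (pairs among the g_i already reduce to 0 since G is a Gröbner basis):
g_1 = u - v^2 + 2v - 1, LT = u.
g_2 = v^4 + v^3 - 2v - 2, LT = v^4.
r = v^3 + v^2 - 1, LT = v^3.

S(g_2,r): lcm = v^4. S = -v - 2.
  leading term v: no divisor's leading term divides it; move -v to the remainder.
  leading term 1: no divisor's leading term divides it; move -2 to the remainder.
  remainder -v - 2 ≠ 0; add m_4 = -v - 2 to the basis.

The other S-polynomials (S(g_1,g_2), S(g_1,r), S(g_1,m_4), S(g_2,m_4), S(r,m_4)) all reduce to 0 modulo the current basis, so we have a Gröbner basis.
Inter-reduce: drop elements whose leading term is divisible by another's, tail-reduce, and make monic.
Reduced Gröbner basis: {u + 1, v + 2}.
The reduced Gröbner basis of I + (p) is {u + 1, v + 2} ≠ {1}, a proper ideal, so the enlarged system stays consistent: p is independent of I, with normal form v^3 + v^2 - 1.

uv - u - v^2 + 2v is independent of I; its normal form modulo I is v^3 + v^2 - 1.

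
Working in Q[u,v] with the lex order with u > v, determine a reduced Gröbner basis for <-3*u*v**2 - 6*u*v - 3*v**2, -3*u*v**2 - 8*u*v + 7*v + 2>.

Buchberger's algorithm terminates because the ascending chain of leading-term ideals stabilizes.

f_1 = -3*u*v**2 - 6*u*v - 3*v**2, LT = u*v**2.
f_2 = -3*u*v**2 - 8*u*v + 7*v + 2, LT = u*v**2.

S(f_1,f_2): lcm = u*v**2. S = -2/3*u*v + v**2 + 7/3*v + 2/3.
  leading term u*v: no divisor's leading term divides it; move -2/3*u*v to the remainder.
  leading term v**2: no divisor's leading term divides it; move v**2 to the remainder.
  leading term v: no divisor's leading term divides it; move 7/3*v to the remainder.
  leading term 1: no divisor's leading term divides it; move 2/3 to the remainder.
  remainder -2/3*u*v + v**2 + 7/3*v + 2/3 ≠ 0; add g_3 = -2/3*u*v + v**2 + 7/3*v + 2/3 to the basis.

S(f_1,g_3): lcm = u*v**2. S = 2*u*v + 3/2*v**3 + 9/2*v**2 + v.
  leading term u*v: subtract (-3)·g_3 from 2*u*v + 3/2*v**3 + 9/2*v**2 + v → 3/2*v**3 + 15/2*v**2 + 8*v + 2
  leading term v**3: no divisor's leading term divides it; move 3/2*v**3 to the remainder.
  leading term v**2: no divisor's leading term divides it; move 15/2*v**2 to the remainder.
  leading term v: no divisor's leading term divides it; move 8*v to the remainder.
  leading term 1: no divisor's leading term divides it; move 2 to the remainder.
  remainder 3/2*v**3 + 15/2*v**2 + 8*v + 2 ≠ 0; add g_4 = 3/2*v**3 + 15/2*v**2 + 8*v + 2 to the basis.

S(f_2,g_3): lcm = u*v**2. S = 8/3*u*v + 3/2*v**3 + 7/2*v**2 - 4/3*v - 2/3.
  leading term u*v: subtract (-4)·g_3 from 8/3*u*v + 3/2*v**3 + 7/2*v**2 - 4/3*v - 2/3 → 3/2*v**3 + 15/2*v**2 + 8*v + 2
  leading term v**3: subtract (1)·g_4 from 3/2*v**3 + 15/2*v**2 + 8*v + 2 → 0
  remainder 0.

S(f_1,g_4): lcm = u*v**3. S = -3*u*v**2 - 16/3*u*v - 4/3*u + v**3.
  leading term u*v**2: subtract (1)·f_1 from -3*u*v**2 - 16/3*u*v - 4/3*u + v**3 → 2/3*u*v - 4/3*u + v**3 + 3*v**2
  leading term u*v: subtract (-1)·g_3 from 2/3*u*v - 4/3*u + v**3 + 3*v**2 → -4/3*u + v**3 + 4*v**2 + 7/3*v + 2/3
  leading term u: no divisor's leading term divides it; move -4/3*u to the remainder.
  leading term v**3: subtract (2/3)·g_4 from v**3 + 4*v**2 + 7/3*v + 2/3 → -v**2 - 3*v - 2/3
  leading term v**2: no divisor's leading term divides it; move -v**2 to the remainder.
  leading term v: no divisor's leading term divides it; move -3*v to the remainder.
  leading term 1: no divisor's leading term divides it; move -2/3 to the remainder.
  remainder -4/3*u - v**2 - 3*v - 2/3 ≠ 0; add g_5 = -4/3*u - v**2 - 3*v - 2/3 to the basis.

S(f_2,g_4): lcm = u*v**3. S = -7/3*u*v**2 - 16/3*u*v - 4/3*u - 7/3*v**2 - 2/3*v.
  leading term u*v**2: subtract (7/9)·f_1 from -7/3*u*v**2 - 16/3*u*v - 4/3*u - 7/3*v**2 - 2/3*v → -2/3*u*v - 4/3*u - 2/3*v
  leading term u*v: subtract (1)·g_3 from -2/3*u*v - 4/3*u - 2/3*v → -4/3*u - v**2 - 3*v - 2/3
  leading term u: subtract (1)·g_5 from -4/3*u - v**2 - 3*v - 2/3 → 0
  remainder 0.

S(g_3,g_4): lcm = u*v**3. S = -5*u*v**2 - 16/3*u*v - 4/3*u - 3/2*v**4 - 7/2*v**3 - v**2.
  leading term u*v**2: subtract (5/3)·f_1 from -5*u*v**2 - 16/3*u*v - 4/3*u - 3/2*v**4 - 7/2*v**3 - v**2 → 14/3*u*v - 4/3*u - 3/2*v**4 - 7/2*v**3 + 4*v**2
  leading term u*v: subtract (-7)·g_3 from 14/3*u*v - 4/3*u - 3/2*v**4 - 7/2*v**3 + 4*v**2 → -4/3*u - 3/2*v**4 - 7/2*v**3 + 11*v**2 + 49/3*v + 14/3
  leading term u: subtract (1)·g_5 from -4/3*u - 3/2*v**4 - 7/2*v**3 + 11*v**2 + 49/3*v + 14/3 → -3/2*v**4 - 7/2*v**3 + 12*v**2 + 58/3*v + 16/3
  leading term v**4: subtract (-v)·g_4 from -3/2*v**4 - 7/2*v**3 + 12*v**2 + 58/3*v + 16/3 → 4*v**3 + 20*v**2 + 64/3*v + 16/3
  leading term v**3: subtract (8/3)·g_4 from 4*v**3 + 20*v**2 + 64/3*v + 16/3 → 0
  remainder 0.

S(f_1,g_5): lcm = u*v**2. S = 2*u*v - 3/4*v**4 - 9/4*v**3 + 1/2*v**2.
  leading term u*v: subtract (-3)·g_3 from 2*u*v - 3/4*v**4 - 9/4*v**3 + 1/2*v**2 → -3/4*v**4 - 9/4*v**3 + 7/2*v**2 + 7*v + 2
  leading term v**4: subtract (-1/2*v)·g_4 from -3/4*v**4 - 9/4*v**3 + 7/2*v**2 + 7*v + 2 → 3/2*v**3 + 15/2*v**2 + 8*v + 2
  leading term v**3: subtract (1)·g_4 from 3/2*v**3 + 15/2*v**2 + 8*v + 2 → 0
  remainder 0.

S(f_2,g_5): lcm = u*v**2. S = 8/3*u*v - 3/4*v**4 - 9/4*v**3 - 1/2*v**2 - 7/3*v - 2/3.
  leading term u*v: subtract (-4)·g_3 from 8/3*u*v - 3/4*v**4 - 9/4*v**3 - 1/2*v**2 - 7/3*v - 2/3 → -3/4*v**4 - 9/4*v**3 + 7/2*v**2 + 7*v + 2
  leading term v**4: subtract (-1/2*v)·g_4 from -3/4*v**4 - 9/4*v**3 + 7/2*v**2 + 7*v + 2 → 3/2*v**3 + 15/2*v**2 + 8*v + 2
  leading term v**3: subtract (1)·g_4 from 3/2*v**3 + 15/2*v**2 + 8*v + 2 → 0
  remainder 0.

S(g_3,g_5): lcm = u*v. S = -3/4*v**3 - 15/4*v**2 - 4*v - 1.
  leading term v**3: subtract (-1/2)·g_4 from -3/4*v**3 - 15/4*v**2 - 4*v - 1 → 0
  remainder 0.

S(g_4,g_5): leading monomials are coprime, so the S-polynomial reduces to 0 (Buchberger's first criterion).
Every S-polynomial of the final basis reduces to 0, so we have a Gröbner basis.
Inter-reduce: drop elements whose leading term is divisible by another's, tail-reduce, and make monic.

G = {u + 3/4*v**2 + 9/4*v + 1/2, v**3 + 5*v**2 + 16/3*v + 4/3}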